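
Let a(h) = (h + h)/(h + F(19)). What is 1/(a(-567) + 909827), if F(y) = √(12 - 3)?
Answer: 94/85523927 ≈ 1.0991e-6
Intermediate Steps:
F(y) = 3 (F(y) = √9 = 3)
a(h) = 2*h/(3 + h) (a(h) = (h + h)/(h + 3) = (2*h)/(3 + h) = 2*h/(3 + h))
1/(a(-567) + 909827) = 1/(2*(-567)/(3 - 567) + 909827) = 1/(2*(-567)/(-564) + 909827) = 1/(2*(-567)*(-1/564) + 909827) = 1/(189/94 + 909827) = 1/(85523927/94) = 94/85523927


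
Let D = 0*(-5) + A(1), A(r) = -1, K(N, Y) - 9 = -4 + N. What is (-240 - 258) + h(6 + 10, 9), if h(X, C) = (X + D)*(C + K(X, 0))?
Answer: -48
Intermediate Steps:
K(N, Y) = 5 + N (K(N, Y) = 9 + (-4 + N) = 5 + N)
D = -1 (D = 0*(-5) - 1 = 0 - 1 = -1)
h(X, C) = (-1 + X)*(5 + C + X) (h(X, C) = (X - 1)*(C + (5 + X)) = (-1 + X)*(5 + C + X))
(-240 - 258) + h(6 + 10, 9) = (-240 - 258) + (-5 - 1*9 - (6 + 10) + 9*(6 + 10) + (6 + 10)*(5 + (6 + 10))) = -498 + (-5 - 9 - 1*16 + 9*16 + 16*(5 + 16)) = -498 + (-5 - 9 - 16 + 144 + 16*21) = -498 + (-5 - 9 - 16 + 144 + 336) = -498 + 450 = -48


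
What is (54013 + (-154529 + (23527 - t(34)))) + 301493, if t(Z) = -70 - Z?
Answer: 224608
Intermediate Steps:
(54013 + (-154529 + (23527 - t(34)))) + 301493 = (54013 + (-154529 + (23527 - (-70 - 1*34)))) + 301493 = (54013 + (-154529 + (23527 - (-70 - 34)))) + 301493 = (54013 + (-154529 + (23527 - 1*(-104)))) + 301493 = (54013 + (-154529 + (23527 + 104))) + 301493 = (54013 + (-154529 + 23631)) + 301493 = (54013 - 130898) + 301493 = -76885 + 301493 = 224608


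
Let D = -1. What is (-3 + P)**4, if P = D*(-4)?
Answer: 1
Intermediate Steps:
P = 4 (P = -1*(-4) = 4)
(-3 + P)**4 = (-3 + 4)**4 = 1**4 = 1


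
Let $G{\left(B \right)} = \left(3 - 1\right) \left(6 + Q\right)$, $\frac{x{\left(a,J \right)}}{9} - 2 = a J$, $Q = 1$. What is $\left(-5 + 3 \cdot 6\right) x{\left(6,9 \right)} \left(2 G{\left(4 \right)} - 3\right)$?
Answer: $163800$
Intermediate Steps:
$x{\left(a,J \right)} = 18 + 9 J a$ ($x{\left(a,J \right)} = 18 + 9 a J = 18 + 9 J a$)
$G{\left(B \right)} = 14$ ($G{\left(B \right)} = \left(3 - 1\right) \left(6 + 1\right) = 2 \cdot 7 = 14$)
$\left(-5 + 3 \cdot 6\right) x{\left(6,9 \right)} \left(2 G{\left(4 \right)} - 3\right) = \left(-5 + 3 \cdot 6\right) \left(18 + 9 \cdot 9 \cdot 6\right) \left(2 \cdot 14 - 3\right) = \left(-5 + 18\right) \left(18 + 486\right) \left(28 - 3\right) = 13 \cdot 504 \cdot 25 = 6552 \cdot 25 = 163800$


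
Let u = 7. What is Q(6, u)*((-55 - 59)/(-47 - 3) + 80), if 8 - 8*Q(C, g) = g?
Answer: 2057/200 ≈ 10.285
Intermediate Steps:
Q(C, g) = 1 - g/8
Q(6, u)*((-55 - 59)/(-47 - 3) + 80) = (1 - ⅛*7)*((-55 - 59)/(-47 - 3) + 80) = (1 - 7/8)*(-114/(-50) + 80) = (-114*(-1/50) + 80)/8 = (57/25 + 80)/8 = (⅛)*(2057/25) = 2057/200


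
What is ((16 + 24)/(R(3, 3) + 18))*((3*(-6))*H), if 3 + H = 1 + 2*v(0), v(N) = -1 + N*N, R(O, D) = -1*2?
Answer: 180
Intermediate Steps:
R(O, D) = -2
v(N) = -1 + N²
H = -4 (H = -3 + (1 + 2*(-1 + 0²)) = -3 + (1 + 2*(-1 + 0)) = -3 + (1 + 2*(-1)) = -3 + (1 - 2) = -3 - 1 = -4)
((16 + 24)/(R(3, 3) + 18))*((3*(-6))*H) = ((16 + 24)/(-2 + 18))*((3*(-6))*(-4)) = (40/16)*(-18*(-4)) = (40*(1/16))*72 = (5/2)*72 = 180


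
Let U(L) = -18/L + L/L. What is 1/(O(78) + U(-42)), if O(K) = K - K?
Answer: 7/10 ≈ 0.70000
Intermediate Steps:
O(K) = 0
U(L) = 1 - 18/L (U(L) = -18/L + 1 = 1 - 18/L)
1/(O(78) + U(-42)) = 1/(0 + (-18 - 42)/(-42)) = 1/(0 - 1/42*(-60)) = 1/(0 + 10/7) = 1/(10/7) = 7/10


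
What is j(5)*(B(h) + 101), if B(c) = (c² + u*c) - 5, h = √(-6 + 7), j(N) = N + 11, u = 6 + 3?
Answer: 1696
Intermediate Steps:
u = 9
j(N) = 11 + N
h = 1 (h = √1 = 1)
B(c) = -5 + c² + 9*c (B(c) = (c² + 9*c) - 5 = -5 + c² + 9*c)
j(5)*(B(h) + 101) = (11 + 5)*((-5 + 1² + 9*1) + 101) = 16*((-5 + 1 + 9) + 101) = 16*(5 + 101) = 16*106 = 1696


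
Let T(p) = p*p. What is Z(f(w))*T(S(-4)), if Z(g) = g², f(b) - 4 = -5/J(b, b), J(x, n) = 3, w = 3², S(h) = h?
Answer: 784/9 ≈ 87.111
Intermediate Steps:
w = 9
T(p) = p²
f(b) = 7/3 (f(b) = 4 - 5/3 = 7/3)
Z(f(w))*T(S(-4)) = (7/3)²*(-4)² = (49/9)*16 = 784/9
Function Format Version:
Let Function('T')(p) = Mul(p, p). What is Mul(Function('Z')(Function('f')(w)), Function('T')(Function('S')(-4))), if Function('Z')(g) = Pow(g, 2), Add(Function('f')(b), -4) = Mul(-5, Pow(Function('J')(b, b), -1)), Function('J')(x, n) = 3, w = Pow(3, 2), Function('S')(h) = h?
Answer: Rational(784, 9) ≈ 87.111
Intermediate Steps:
w = 9
Function('T')(p) = Pow(p, 2)
Function('f')(b) = Rational(7, 3) (Function('f')(b) = Add(4, Mul(-5, Pow(3, -1))) = Add(4, Mul(-5, Rational(1, 3))) = Add(4, Rational(-5, 3)) = Rational(7, 3))
Mul(Function('Z')(Function('f')(w)), Function('T')(Function('S')(-4))) = Mul(Pow(Rational(7, 3), 2), Pow(-4, 2)) = Mul(Rational(49, 9), 16) = Rational(784, 9)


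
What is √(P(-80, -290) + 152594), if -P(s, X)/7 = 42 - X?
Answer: √150270 ≈ 387.65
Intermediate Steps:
P(s, X) = -294 + 7*X (P(s, X) = -7*(42 - X) = -294 + 7*X)
√(P(-80, -290) + 152594) = √((-294 + 7*(-290)) + 152594) = √((-294 - 2030) + 152594) = √(-2324 + 152594) = √150270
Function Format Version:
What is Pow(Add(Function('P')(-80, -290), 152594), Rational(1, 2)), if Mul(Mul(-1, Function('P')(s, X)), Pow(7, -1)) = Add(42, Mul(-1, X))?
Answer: Pow(150270, Rational(1, 2)) ≈ 387.65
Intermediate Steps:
Function('P')(s, X) = Add(-294, Mul(7, X)) (Function('P')(s, X) = Mul(-7, Add(42, Mul(-1, X))) = Add(-294, Mul(7, X)))
Pow(Add(Function('P')(-80, -290), 152594), Rational(1, 2)) = Pow(Add(Add(-294, Mul(7, -290)), 152594), Rational(1, 2)) = Pow(Add(Add(-294, -2030), 152594), Rational(1, 2)) = Pow(Add(-2324, 152594), Rational(1, 2)) = Pow(150270, Rational(1, 2))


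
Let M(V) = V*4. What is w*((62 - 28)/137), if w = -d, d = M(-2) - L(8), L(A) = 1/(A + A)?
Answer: 2193/1096 ≈ 2.0009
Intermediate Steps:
M(V) = 4*V
L(A) = 1/(2*A)
d = -129/16 (d = 4*(-2) - 1/(2*8) = -8 - 1/(2*8) = -8 - 1*1/16 = -8 - 1/16 = -129/16 ≈ -8.0625)
w = 129/16 (w = -1*(-129/16) = 129/16 ≈ 8.0625)
w*((62 - 28)/137) = 129*((62 - 28)/137)/16 = 129*(34*(1/137))/16 = (129/16)*(34/137) = 2193/1096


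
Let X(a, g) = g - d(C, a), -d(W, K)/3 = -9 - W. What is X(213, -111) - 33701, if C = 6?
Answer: -33857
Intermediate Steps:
d(W, K) = 27 + 3*W (d(W, K) = -3*(-9 - W) = 27 + 3*W)
X(a, g) = -45 + g (X(a, g) = g - (27 + 3*6) = g - (27 + 18) = g - 1*45 = g - 45 = -45 + g)
X(213, -111) - 33701 = (-45 - 111) - 33701 = -156 - 33701 = -33857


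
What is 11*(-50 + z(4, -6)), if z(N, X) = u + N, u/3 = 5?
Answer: -341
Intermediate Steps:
u = 15 (u = 3*5 = 15)
z(N, X) = 15 + N
11*(-50 + z(4, -6)) = 11*(-50 + (15 + 4)) = 11*(-50 + 19) = 11*(-31) = -341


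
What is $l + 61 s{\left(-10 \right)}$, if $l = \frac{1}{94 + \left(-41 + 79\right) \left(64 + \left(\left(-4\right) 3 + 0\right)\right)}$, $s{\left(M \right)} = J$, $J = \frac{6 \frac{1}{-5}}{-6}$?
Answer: $\frac{5051}{414} \approx 12.2$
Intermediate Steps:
$J = \frac{1}{5}$ ($J = 6 \left(- \frac{1}{5}\right) \left(- \frac{1}{6}\right) = \left(- \frac{6}{5}\right) \left(- \frac{1}{6}\right) = \frac{1}{5} \approx 0.2$)
$s{\left(M \right)} = \frac{1}{5}$
$l = \frac{1}{2070}$ ($l = \frac{1}{94 + 38 \left(64 + \left(-12 + 0\right)\right)} = \frac{1}{94 + 38 \left(64 - 12\right)} = \frac{1}{94 + 38 \cdot 52} = \frac{1}{94 + 1976} = \frac{1}{2070} \approx 0.00048309$)
$l + 61 s{\left(-10 \right)} = \frac{1}{2070} + 61 \cdot \frac{1}{5} = \frac{1}{2070} + \frac{61}{5} = \frac{5051}{414}$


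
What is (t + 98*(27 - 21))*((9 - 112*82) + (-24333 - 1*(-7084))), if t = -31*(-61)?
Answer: -65505096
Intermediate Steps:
t = 1891
(t + 98*(27 - 21))*((9 - 112*82) + (-24333 - 1*(-7084))) = (1891 + 98*(27 - 21))*((9 - 112*82) + (-24333 - 1*(-7084))) = (1891 + 98*6)*((9 - 9184) + (-24333 + 7084)) = (1891 + 588)*(-9175 - 17249) = 2479*(-26424) = -65505096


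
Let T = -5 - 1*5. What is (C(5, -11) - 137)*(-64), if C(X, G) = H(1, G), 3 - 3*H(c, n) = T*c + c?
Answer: 8512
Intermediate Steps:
T = -10 (T = -5 - 5 = -10)
H(c, n) = 1 + 3*c (H(c, n) = 1 - (-10*c + c)/3 = 1 - (-3)*c = 1 + 3*c)
C(X, G) = 4 (C(X, G) = 1 + 3*1 = 1 + 3 = 4)
(C(5, -11) - 137)*(-64) = (4 - 137)*(-64) = -133*(-64) = 8512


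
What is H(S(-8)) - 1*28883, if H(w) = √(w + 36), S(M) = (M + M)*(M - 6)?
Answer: -28883 + 2*√65 ≈ -28867.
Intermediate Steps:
S(M) = 2*M*(-6 + M) (S(M) = (2*M)*(-6 + M) = 2*M*(-6 + M))
H(w) = √(36 + w)
H(S(-8)) - 1*28883 = √(36 + 2*(-8)*(-6 - 8)) - 1*28883 = √(36 + 2*(-8)*(-14)) - 28883 = √(36 + 224) - 28883 = √260 - 28883 = 2*√65 - 28883 = -28883 + 2*√65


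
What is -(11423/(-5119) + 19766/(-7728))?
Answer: 94729549/19779816 ≈ 4.7892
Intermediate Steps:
-(11423/(-5119) + 19766/(-7728)) = -(11423*(-1/5119) + 19766*(-1/7728)) = -(-11423/5119 - 9883/3864) = -1*(-94729549/19779816) = 94729549/19779816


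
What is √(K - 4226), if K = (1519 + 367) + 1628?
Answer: 2*I*√178 ≈ 26.683*I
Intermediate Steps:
K = 3514 (K = 1886 + 1628 = 3514)
√(K - 4226) = √(3514 - 4226) = √(-712) = 2*I*√178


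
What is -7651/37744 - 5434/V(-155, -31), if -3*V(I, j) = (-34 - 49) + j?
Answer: -772149/5392 ≈ -143.20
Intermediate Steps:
V(I, j) = 83/3 - j/3 (V(I, j) = -((-34 - 49) + j)/3 = -(-83 + j)/3 = 83/3 - j/3)
-7651/37744 - 5434/V(-155, -31) = -7651/37744 - 5434/(83/3 - 1/3*(-31)) = -7651*1/37744 - 5434/(83/3 + 31/3) = -1093/5392 - 5434/38 = -1093/5392 - 5434*1/38 = -1093/5392 - 143 = -772149/5392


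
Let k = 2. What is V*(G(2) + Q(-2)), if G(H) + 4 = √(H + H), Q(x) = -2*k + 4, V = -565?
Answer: 1130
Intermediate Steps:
Q(x) = 0 (Q(x) = -2*2 + 4 = -4 + 4 = 0)
G(H) = -4 + √2*√H (G(H) = -4 + √(H + H) = -4 + √(2*H) = -4 + √2*√H)
V*(G(2) + Q(-2)) = -565*((-4 + √2*√2) + 0) = -565*((-4 + 2) + 0) = -565*(-2 + 0) = -565*(-2) = 1130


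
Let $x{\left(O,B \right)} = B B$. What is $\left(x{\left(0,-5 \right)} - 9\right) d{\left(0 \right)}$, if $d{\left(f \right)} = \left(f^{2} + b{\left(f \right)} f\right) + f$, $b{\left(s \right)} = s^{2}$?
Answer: $0$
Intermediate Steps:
$d{\left(f \right)} = f + f^{2} + f^{3}$ ($d{\left(f \right)} = \left(f^{2} + f^{2} f\right) + f = \left(f^{2} + f^{3}\right) + f = f + f^{2} + f^{3}$)
$x{\left(O,B \right)} = B^{2}$
$\left(x{\left(0,-5 \right)} - 9\right) d{\left(0 \right)} = \left(\left(-5\right)^{2} - 9\right) 0 \left(1 + 0 + 0^{2}\right) = \left(25 - 9\right) 0 \left(1 + 0 + 0\right) = 16 \cdot 0 \cdot 1 = 16 \cdot 0 = 0$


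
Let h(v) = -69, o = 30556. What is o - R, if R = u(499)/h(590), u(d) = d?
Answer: 2108863/69 ≈ 30563.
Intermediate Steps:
R = -499/69 (R = 499/(-69) = 499*(-1/69) = -499/69 ≈ -7.2319)
o - R = 30556 - 1*(-499/69) = 30556 + 499/69 = 2108863/69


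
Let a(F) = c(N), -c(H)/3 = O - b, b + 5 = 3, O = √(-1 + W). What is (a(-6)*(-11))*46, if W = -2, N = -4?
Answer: 3036 + 1518*I*√3 ≈ 3036.0 + 2629.3*I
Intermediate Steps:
O = I*√3 (O = √(-1 - 2) = √(-3) = I*√3 ≈ 1.732*I)
b = -2 (b = -5 + 3 = -2)
c(H) = -6 - 3*I*√3 (c(H) = -3*(I*√3 - 1*(-2)) = -3*(I*√3 + 2) = -3*(2 + I*√3) = -6 - 3*I*√3)
a(F) = -6 - 3*I*√3
(a(-6)*(-11))*46 = ((-6 - 3*I*√3)*(-11))*46 = (66 + 33*I*√3)*46 = 3036 + 1518*I*√3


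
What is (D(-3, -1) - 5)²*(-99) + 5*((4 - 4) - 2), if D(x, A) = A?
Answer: -3574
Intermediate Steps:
(D(-3, -1) - 5)²*(-99) + 5*((4 - 4) - 2) = (-1 - 5)²*(-99) + 5*((4 - 4) - 2) = (-6)²*(-99) + 5*(0 - 2) = 36*(-99) + 5*(-2) = -3564 - 10 = -3574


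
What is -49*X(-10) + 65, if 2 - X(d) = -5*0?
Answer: -33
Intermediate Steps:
X(d) = 2 (X(d) = 2 - (-5)*0 = 2 - 1*0 = 2 + 0 = 2)
-49*X(-10) + 65 = -49*2 + 65 = -98 + 65 = -33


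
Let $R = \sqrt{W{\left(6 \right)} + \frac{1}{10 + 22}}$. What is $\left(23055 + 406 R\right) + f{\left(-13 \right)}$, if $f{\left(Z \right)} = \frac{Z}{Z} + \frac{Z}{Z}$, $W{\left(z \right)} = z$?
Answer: $23057 + \frac{203 \sqrt{386}}{4} \approx 24054.0$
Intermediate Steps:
$R = \frac{\sqrt{386}}{8}$ ($R = \sqrt{6 + \frac{1}{10 + 22}} = \sqrt{6 + \frac{1}{32}} = \sqrt{\frac{193}{32}} = \frac{\sqrt{386}}{8} \approx 2.4559$)
$f{\left(Z \right)} = 2$ ($f{\left(Z \right)} = 1 + 1 = 2$)
$\left(23055 + 406 R\right) + f{\left(-13 \right)} = \left(23055 + 406 \frac{\sqrt{386}}{8}\right) + 2 = \left(23055 + \frac{203 \sqrt{386}}{4}\right) + 2 = 23057 + \frac{203 \sqrt{386}}{4}$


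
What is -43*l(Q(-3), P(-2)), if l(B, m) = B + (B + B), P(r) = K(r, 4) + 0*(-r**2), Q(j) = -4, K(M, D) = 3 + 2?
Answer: 516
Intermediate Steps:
K(M, D) = 5
P(r) = 5 (P(r) = 5 + 0*(-r**2) = 5 + 0 = 5)
l(B, m) = 3*B (l(B, m) = B + 2*B = 3*B)
-43*l(Q(-3), P(-2)) = -129*(-4) = -43*(-12) = 516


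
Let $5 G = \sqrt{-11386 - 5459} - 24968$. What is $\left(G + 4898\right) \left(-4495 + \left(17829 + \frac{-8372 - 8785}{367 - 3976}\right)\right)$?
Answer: $- \frac{7670237038}{6015} + \frac{16046521 i \sqrt{16845}}{6015} \approx -1.2752 \cdot 10^{6} + 3.4624 \cdot 10^{5} i$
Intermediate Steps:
$G = - \frac{24968}{5} + \frac{i \sqrt{16845}}{5}$ ($G = \frac{\sqrt{-11386 - 5459} - 24968}{5} = \frac{\sqrt{-16845} - 24968}{5} = \frac{i \sqrt{16845} - 24968}{5} = \frac{-24968 + i \sqrt{16845}}{5} = - \frac{24968}{5} + \frac{i \sqrt{16845}}{5} \approx -4993.6 + 25.958 i$)
$\left(G + 4898\right) \left(-4495 + \left(17829 + \frac{-8372 - 8785}{367 - 3976}\right)\right) = \left(\left(- \frac{24968}{5} + \frac{i \sqrt{16845}}{5}\right) + 4898\right) \left(-4495 + \left(17829 + \frac{-8372 - 8785}{367 - 3976}\right)\right) = \left(- \frac{478}{5} + \frac{i \sqrt{16845}}{5}\right) \left(-4495 + \left(17829 - \frac{17157}{-3609}\right)\right) = \left(- \frac{478}{5} + \frac{i \sqrt{16845}}{5}\right) \left(-4495 + \left(17829 - - \frac{5719}{1203}\right)\right) = \left(- \frac{478}{5} + \frac{i \sqrt{16845}}{5}\right) \left(-4495 + \left(17829 + \frac{5719}{1203}\right)\right) = \left(- \frac{478}{5} + \frac{i \sqrt{16845}}{5}\right) \left(-4495 + \frac{21454006}{1203}\right) = \left(- \frac{478}{5} + \frac{i \sqrt{16845}}{5}\right) \frac{16046521}{1203} = - \frac{7670237038}{6015} + \frac{16046521 i \sqrt{16845}}{6015}$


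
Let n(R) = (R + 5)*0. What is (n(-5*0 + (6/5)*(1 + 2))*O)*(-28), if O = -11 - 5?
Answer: 0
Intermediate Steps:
n(R) = 0 (n(R) = (5 + R)*0 = 0)
O = -16
(n(-5*0 + (6/5)*(1 + 2))*O)*(-28) = (0*(-16))*(-28) = 0*(-28) = 0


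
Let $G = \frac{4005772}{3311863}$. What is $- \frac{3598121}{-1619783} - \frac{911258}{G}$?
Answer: $- \frac{2444214283994141335}{3244240693738} \approx -7.534 \cdot 10^{5}$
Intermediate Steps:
$G = \frac{4005772}{3311863}$ ($G = 4005772 \cdot \frac{1}{3311863} = \frac{4005772}{3311863} \approx 1.2095$)
$- \frac{3598121}{-1619783} - \frac{911258}{G} = - \frac{3598121}{-1619783} - \frac{911258}{\frac{4005772}{3311863}} = \left(-3598121\right) \left(- \frac{1}{1619783}\right) - \frac{1508980826827}{2002886} = \frac{3598121}{1619783} - \frac{1508980826827}{2002886} = - \frac{2444214283994141335}{3244240693738}$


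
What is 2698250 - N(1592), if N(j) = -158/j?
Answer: 2147807079/796 ≈ 2.6982e+6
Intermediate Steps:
2698250 - N(1592) = 2698250 - (-158)/1592 = 2698250 - 1*(-79/796) = 2698250 + 79/796 = 2147807079/796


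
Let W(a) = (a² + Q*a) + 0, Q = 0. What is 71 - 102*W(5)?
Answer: -2479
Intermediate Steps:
W(a) = a² (W(a) = (a² + 0*a) + 0 = (a² + 0) + 0 = a² + 0 = a²)
71 - 102*W(5) = 71 - 102*5² = 71 - 102*25 = 71 - 2550 = -2479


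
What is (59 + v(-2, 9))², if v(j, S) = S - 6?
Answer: 3844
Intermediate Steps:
v(j, S) = -6 + S
(59 + v(-2, 9))² = (59 + (-6 + 9))² = (59 + 3)² = 62² = 3844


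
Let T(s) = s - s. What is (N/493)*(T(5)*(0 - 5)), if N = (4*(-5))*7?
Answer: 0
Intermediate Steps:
T(s) = 0
N = -140 (N = -20*7 = -140)
(N/493)*(T(5)*(0 - 5)) = (-140/493)*(0*(0 - 5)) = (-140*1/493)*(0*(-5)) = -140/493*0 = 0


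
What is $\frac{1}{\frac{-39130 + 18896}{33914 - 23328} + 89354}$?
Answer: $\frac{79}{7058815} \approx 1.1192 \cdot 10^{-5}$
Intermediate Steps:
$\frac{1}{\frac{-39130 + 18896}{33914 - 23328} + 89354} = \frac{1}{- \frac{20234}{10586} + 89354} = \frac{1}{\left(-20234\right) \frac{1}{10586} + 89354} = \frac{1}{- \frac{151}{79} + 89354} = \frac{1}{\frac{7058815}{79}} = \frac{79}{7058815}$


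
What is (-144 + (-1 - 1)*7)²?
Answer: 24964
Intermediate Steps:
(-144 + (-1 - 1)*7)² = (-144 - 2*7)² = (-144 - 14)² = (-158)² = 24964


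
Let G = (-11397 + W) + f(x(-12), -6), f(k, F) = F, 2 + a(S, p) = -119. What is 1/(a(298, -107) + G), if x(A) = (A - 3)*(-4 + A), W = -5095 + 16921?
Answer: 1/302 ≈ 0.0033113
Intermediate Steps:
W = 11826
x(A) = (-4 + A)*(-3 + A) (x(A) = (-3 + A)*(-4 + A) = (-4 + A)*(-3 + A))
a(S, p) = -121 (a(S, p) = -2 - 119 = -121)
G = 423 (G = (-11397 + 11826) - 6 = 429 - 6 = 423)
1/(a(298, -107) + G) = 1/(-121 + 423) = 1/302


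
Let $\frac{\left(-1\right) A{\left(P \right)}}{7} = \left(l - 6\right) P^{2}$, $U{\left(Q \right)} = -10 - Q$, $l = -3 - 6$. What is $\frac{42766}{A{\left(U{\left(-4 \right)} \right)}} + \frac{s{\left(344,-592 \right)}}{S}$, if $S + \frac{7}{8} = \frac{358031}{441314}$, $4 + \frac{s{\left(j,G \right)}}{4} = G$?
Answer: $\frac{1591244985497}{42515550} \approx 37427.0$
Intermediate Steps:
$l = -9$ ($l = -3 - 6 = -9$)
$s{\left(j,G \right)} = -16 + 4 G$
$A{\left(P \right)} = 105 P^{2}$ ($A{\left(P \right)} = - 7 \left(-9 - 6\right) P^{2} = - 7 \left(- 15 P^{2}\right) = 105 P^{2}$)
$S = - \frac{112475}{1765256}$ ($S = - \frac{7}{8} + \frac{358031}{441314} = - \frac{112475}{1765256} \approx -0.063716$)
$\frac{42766}{A{\left(U{\left(-4 \right)} \right)}} + \frac{s{\left(344,-592 \right)}}{S} = \frac{42766}{105 \left(-10 - -4\right)^{2}} + \frac{-16 + 4 \left(-592\right)}{- \frac{112475}{1765256}} = \frac{42766}{105 \left(-10 + 4\right)^{2}} + \left(-16 - 2368\right) \left(- \frac{1765256}{112475}\right) = \frac{42766}{105 \left(-6\right)^{2}} - - \frac{4208370304}{112475} = \frac{42766}{105 \cdot 36} + \frac{4208370304}{112475} = \frac{42766}{3780} + \frac{4208370304}{112475} = 42766 \cdot \frac{1}{3780} + \frac{4208370304}{112475} = \frac{21383}{1890} + \frac{4208370304}{112475} = \frac{1591244985497}{42515550}$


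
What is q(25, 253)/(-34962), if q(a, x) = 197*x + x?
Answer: -8349/5827 ≈ -1.4328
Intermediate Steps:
q(a, x) = 198*x
q(25, 253)/(-34962) = (198*253)/(-34962) = 50094*(-1/34962) = -8349/5827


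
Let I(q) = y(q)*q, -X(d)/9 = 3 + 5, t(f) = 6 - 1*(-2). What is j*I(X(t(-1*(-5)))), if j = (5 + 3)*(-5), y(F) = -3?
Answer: -8640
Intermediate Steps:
t(f) = 8 (t(f) = 6 + 2 = 8)
j = -40 (j = 8*(-5) = -40)
X(d) = -72 (X(d) = -9*(3 + 5) = -9*8 = -72)
I(q) = -3*q
j*I(X(t(-1*(-5)))) = -(-120)*(-72) = -40*216 = -8640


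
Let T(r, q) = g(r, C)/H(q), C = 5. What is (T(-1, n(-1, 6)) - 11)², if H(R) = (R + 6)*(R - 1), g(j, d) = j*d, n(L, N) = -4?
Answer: 441/4 ≈ 110.25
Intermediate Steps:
g(j, d) = d*j
H(R) = (-1 + R)*(6 + R) (H(R) = (6 + R)*(-1 + R) = (-1 + R)*(6 + R))
T(r, q) = 5*r/(-6 + q² + 5*q) (T(r, q) = (5*r)/(-6 + q² + 5*q) = 5*r/(-6 + q² + 5*q))
(T(-1, n(-1, 6)) - 11)² = (5*(-1)/(-6 + (-4)² + 5*(-4)) - 11)² = (5*(-1)/(-6 + 16 - 20) - 11)² = (5*(-1)/(-10) - 11)² = (5*(-1)*(-⅒) - 11)² = (½ - 11)² = (-21/2)² = 441/4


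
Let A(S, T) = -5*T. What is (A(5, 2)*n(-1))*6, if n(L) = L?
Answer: 60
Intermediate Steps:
(A(5, 2)*n(-1))*6 = (-5*2*(-1))*6 = -10*(-1)*6 = 10*6 = 60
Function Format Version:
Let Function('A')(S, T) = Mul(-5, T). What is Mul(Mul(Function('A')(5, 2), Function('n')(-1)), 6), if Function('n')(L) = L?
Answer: 60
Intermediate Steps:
Mul(Mul(Function('A')(5, 2), Function('n')(-1)), 6) = Mul(Mul(Mul(-5, 2), -1), 6) = Mul(Mul(-10, -1), 6) = Mul(10, 6) = 60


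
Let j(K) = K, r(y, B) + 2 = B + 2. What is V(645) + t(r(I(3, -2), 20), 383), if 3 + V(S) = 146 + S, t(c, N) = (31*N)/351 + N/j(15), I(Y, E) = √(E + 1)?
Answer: 1487116/1755 ≈ 847.36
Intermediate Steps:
I(Y, E) = √(1 + E)
r(y, B) = B (r(y, B) = -2 + (B + 2) = -2 + (2 + B) = B)
t(c, N) = 272*N/1755 (t(c, N) = (31*N)/351 + N/15 = (31*N)*(1/351) + N*(1/15) = 31*N/351 + N/15 = 272*N/1755)
V(S) = 143 + S (V(S) = -3 + (146 + S) = 143 + S)
V(645) + t(r(I(3, -2), 20), 383) = (143 + 645) + (272/1755)*383 = 788 + 104176/1755 = 1487116/1755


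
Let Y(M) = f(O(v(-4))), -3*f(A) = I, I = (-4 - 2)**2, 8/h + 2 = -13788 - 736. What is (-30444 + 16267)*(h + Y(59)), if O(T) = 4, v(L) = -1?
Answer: 1235667320/7263 ≈ 1.7013e+5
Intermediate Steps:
h = -4/7263 (h = 8/(-2 + (-13788 - 736)) = 8/(-2 - 14524) = 8/(-14526) = 8*(-1/14526) = -4/7263 ≈ -0.00055074)
I = 36 (I = (-6)**2 = 36)
f(A) = -12 (f(A) = -1/3*36 = -12)
Y(M) = -12
(-30444 + 16267)*(h + Y(59)) = (-30444 + 16267)*(-4/7263 - 12) = -14177*(-87160/7263) = 1235667320/7263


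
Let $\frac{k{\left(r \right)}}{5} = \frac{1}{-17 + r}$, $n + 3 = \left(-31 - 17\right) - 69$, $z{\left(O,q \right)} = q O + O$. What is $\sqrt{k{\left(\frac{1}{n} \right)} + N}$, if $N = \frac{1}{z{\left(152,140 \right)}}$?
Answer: $\frac{7 i \sqrt{2869423486098}}{21871356} \approx 0.54215 i$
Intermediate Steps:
$z{\left(O,q \right)} = O + O q$ ($z{\left(O,q \right)} = O q + O = O + O q$)
$n = -120$ ($n = -3 - 117 = -120$)
$k{\left(r \right)} = \frac{5}{-17 + r}$
$N = \frac{1}{21432}$ ($N = \frac{1}{152 \left(1 + 140\right)} = \frac{1}{152 \cdot 141} = \frac{1}{21432} \approx 4.6659 \cdot 10^{-5}$)
$\sqrt{k{\left(\frac{1}{n} \right)} + N} = \sqrt{\frac{5}{-17 + \frac{1}{-120}} + \frac{1}{21432}} = \sqrt{\frac{5}{-17 - \frac{1}{120}} + \frac{1}{21432}} = \sqrt{\frac{5}{- \frac{2041}{120}} + \frac{1}{21432}} = \sqrt{5 \left(- \frac{120}{2041}\right) + \frac{1}{21432}} = \sqrt{- \frac{600}{2041} + \frac{1}{21432}} = \sqrt{- \frac{12857159}{43742712}} = \frac{7 i \sqrt{2869423486098}}{21871356}$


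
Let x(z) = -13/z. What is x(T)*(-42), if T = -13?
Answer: -42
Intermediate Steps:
x(T)*(-42) = -13/(-13)*(-42) = -13*(-1/13)*(-42) = 1*(-42) = -42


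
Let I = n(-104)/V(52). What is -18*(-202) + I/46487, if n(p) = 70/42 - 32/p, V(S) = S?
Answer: 48969458939/13467948 ≈ 3636.0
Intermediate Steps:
n(p) = 5/3 - 32/p (n(p) = 70*(1/42) - 32/p = 5/3 - 32/p)
I = 77/2028 (I = (5/3 - 32/(-104))/52 = (5/3 - 32*(-1/104))*(1/52) = (5/3 + 4/13)*(1/52) = (77/39)*(1/52) = 77/2028 ≈ 0.037968)
-18*(-202) + I/46487 = -18*(-202) + (77/2028)/46487 = 3636 + (77/2028)*(1/46487) = 3636 + 11/13467948 = 48969458939/13467948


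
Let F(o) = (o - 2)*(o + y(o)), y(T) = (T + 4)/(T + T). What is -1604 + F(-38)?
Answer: -1936/19 ≈ -101.89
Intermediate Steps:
y(T) = (4 + T)/(2*T) (y(T) = (4 + T)/((2*T)) = (4 + T)*(1/(2*T)) = (4 + T)/(2*T))
F(o) = (-2 + o)*(o + (4 + o)/(2*o)) (F(o) = (o - 2)*(o + (4 + o)/(2*o)) = (-2 + o)*(o + (4 + o)/(2*o)))
-1604 + F(-38) = -1604 + (1 + (-38)² - 4/(-38) - 3/2*(-38)) = -1604 + (1 + 1444 - 4*(-1/38) + 57) = -1604 + (1 + 1444 + 2/19 + 57) = -1604 + 28540/19 = -1936/19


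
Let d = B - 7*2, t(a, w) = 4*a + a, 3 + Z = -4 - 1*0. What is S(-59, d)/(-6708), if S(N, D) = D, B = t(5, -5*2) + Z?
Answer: -1/1677 ≈ -0.00059630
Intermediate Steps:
Z = -7 (Z = -3 + (-4 - 1*0) = -3 + (-4 + 0) = -3 - 4 = -7)
t(a, w) = 5*a
B = 18 (B = 5*5 - 7 = 25 - 7 = 18)
d = 4 (d = 18 - 7*2 = 18 - 14 = 4)
S(-59, d)/(-6708) = 4/(-6708) = 4*(-1/6708) = -1/1677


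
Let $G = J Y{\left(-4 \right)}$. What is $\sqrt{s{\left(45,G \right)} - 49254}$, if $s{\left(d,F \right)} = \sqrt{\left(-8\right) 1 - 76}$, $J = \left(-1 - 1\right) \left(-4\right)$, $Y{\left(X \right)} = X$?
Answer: $\sqrt{-49254 + 2 i \sqrt{21}} \approx 0.021 + 221.93 i$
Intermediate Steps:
$J = 8$ ($J = \left(-2\right) \left(-4\right) = 8$)
$G = -32$ ($G = 8 \left(-4\right) = -32$)
$s{\left(d,F \right)} = 2 i \sqrt{21}$ ($s{\left(d,F \right)} = \sqrt{-8 - 76} = \sqrt{-84} = 2 i \sqrt{21}$)
$\sqrt{s{\left(45,G \right)} - 49254} = \sqrt{2 i \sqrt{21} - 49254} = \sqrt{-49254 + 2 i \sqrt{21}}$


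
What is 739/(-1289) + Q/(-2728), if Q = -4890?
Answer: 2143609/1758196 ≈ 1.2192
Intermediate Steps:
739/(-1289) + Q/(-2728) = 739/(-1289) - 4890/(-2728) = 739*(-1/1289) - 4890*(-1/2728) = -739/1289 + 2445/1364 = 2143609/1758196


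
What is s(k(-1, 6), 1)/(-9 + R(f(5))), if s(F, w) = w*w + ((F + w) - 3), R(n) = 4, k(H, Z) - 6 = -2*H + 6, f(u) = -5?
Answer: -13/5 ≈ -2.6000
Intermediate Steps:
k(H, Z) = 12 - 2*H (k(H, Z) = 6 + (-2*H + 6) = 6 + (6 - 2*H) = 12 - 2*H)
s(F, w) = -3 + F + w + w² (s(F, w) = w² + (-3 + F + w) = -3 + F + w + w²)
s(k(-1, 6), 1)/(-9 + R(f(5))) = (-3 + (12 - 2*(-1)) + 1 + 1²)/(-9 + 4) = (-3 + (12 + 2) + 1 + 1)/(-5) = (-3 + 14 + 1 + 1)*(-⅕) = 13*(-⅕) = -13/5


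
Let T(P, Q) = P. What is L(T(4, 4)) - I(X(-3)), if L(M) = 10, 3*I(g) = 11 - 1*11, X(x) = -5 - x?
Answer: 10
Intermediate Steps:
I(g) = 0 (I(g) = (11 - 1*11)/3 = (11 - 11)/3 = (⅓)*0 = 0)
L(T(4, 4)) - I(X(-3)) = 10 - 1*0 = 10 + 0 = 10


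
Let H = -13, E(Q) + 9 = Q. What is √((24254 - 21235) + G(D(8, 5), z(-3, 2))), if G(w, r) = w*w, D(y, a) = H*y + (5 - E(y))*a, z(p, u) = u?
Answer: √8495 ≈ 92.168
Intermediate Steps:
E(Q) = -9 + Q
D(y, a) = -13*y + a*(14 - y) (D(y, a) = -13*y + (5 - (-9 + y))*a = -13*y + (5 + (9 - y))*a = -13*y + (14 - y)*a = -13*y + a*(14 - y))
G(w, r) = w²
√((24254 - 21235) + G(D(8, 5), z(-3, 2))) = √((24254 - 21235) + (-13*8 + 14*5 - 1*5*8)²) = √(3019 + (-104 + 70 - 40)²) = √(3019 + (-74)²) = √(3019 + 5476) = √8495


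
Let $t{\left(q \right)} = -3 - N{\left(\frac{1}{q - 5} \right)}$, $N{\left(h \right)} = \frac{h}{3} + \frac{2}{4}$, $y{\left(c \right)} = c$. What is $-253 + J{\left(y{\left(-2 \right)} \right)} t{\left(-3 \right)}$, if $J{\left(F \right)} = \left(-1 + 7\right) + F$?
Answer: $- \frac{1601}{6} \approx -266.83$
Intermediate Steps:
$N{\left(h \right)} = \frac{1}{2} + \frac{h}{3}$ ($N{\left(h \right)} = h \frac{1}{3} + 2 \cdot \frac{1}{4} = \frac{h}{3} + \frac{1}{2} = \frac{1}{2} + \frac{h}{3}$)
$t{\left(q \right)} = - \frac{7}{2} - \frac{1}{3 \left(-5 + q\right)}$ ($t{\left(q \right)} = -3 - \left(\frac{1}{2} + \frac{1}{3 \left(q - 5\right)}\right) = -3 - \left(\frac{1}{2} + \frac{1}{3 \left(-5 + q\right)}\right) = - \frac{7}{2} - \frac{1}{3 \left(-5 + q\right)}$)
$J{\left(F \right)} = 6 + F$
$-253 + J{\left(y{\left(-2 \right)} \right)} t{\left(-3 \right)} = -253 + \left(6 - 2\right) \frac{103 - -63}{6 \left(-5 - 3\right)} = -253 + 4 \frac{103 + 63}{6 \left(-8\right)} = -253 + 4 \cdot \frac{1}{6} \left(- \frac{1}{8}\right) 166 = -253 + 4 \left(- \frac{83}{24}\right) = -253 - \frac{83}{6} = - \frac{1601}{6}$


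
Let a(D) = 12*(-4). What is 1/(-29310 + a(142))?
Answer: -1/29358 ≈ -3.4062e-5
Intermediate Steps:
a(D) = -48
1/(-29310 + a(142)) = 1/(-29310 - 48) = 1/(-29358) = -1/29358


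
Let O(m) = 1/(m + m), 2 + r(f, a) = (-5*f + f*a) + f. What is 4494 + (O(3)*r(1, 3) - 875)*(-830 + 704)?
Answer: 114807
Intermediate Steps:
r(f, a) = -2 - 4*f + a*f (r(f, a) = -2 + ((-5*f + f*a) + f) = -2 + ((-5*f + a*f) + f) = -2 + (-4*f + a*f) = -2 - 4*f + a*f)
O(m) = 1/(2*m)
4494 + (O(3)*r(1, 3) - 875)*(-830 + 704) = 4494 + (((½)/3)*(-2 - 4*1 + 3*1) - 875)*(-830 + 704) = 4494 + (((½)*(⅓))*(-2 - 4 + 3) - 875)*(-126) = 4494 + ((⅙)*(-3) - 875)*(-126) = 4494 + (-½ - 875)*(-126) = 4494 - 1751/2*(-126) = 4494 + 110313 = 114807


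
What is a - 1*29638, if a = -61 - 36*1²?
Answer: -29735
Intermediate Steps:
a = -97 (a = -61 - 36*1 = -61 - 36 = -97)
a - 1*29638 = -97 - 1*29638 = -97 - 29638 = -29735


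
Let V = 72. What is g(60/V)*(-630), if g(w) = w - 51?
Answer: 31605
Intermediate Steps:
g(w) = -51 + w
g(60/V)*(-630) = (-51 + 60/72)*(-630) = (-51 + 60*(1/72))*(-630) = (-51 + ⅚)*(-630) = -301/6*(-630) = 31605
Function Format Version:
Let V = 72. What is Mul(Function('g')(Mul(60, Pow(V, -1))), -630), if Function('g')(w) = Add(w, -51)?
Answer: 31605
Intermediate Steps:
Function('g')(w) = Add(-51, w)
Mul(Function('g')(Mul(60, Pow(V, -1))), -630) = Mul(Add(-51, Mul(60, Pow(72, -1))), -630) = Mul(Add(-51, Mul(60, Rational(1, 72))), -630) = Mul(Add(-51, Rational(5, 6)), -630) = Mul(Rational(-301, 6), -630) = 31605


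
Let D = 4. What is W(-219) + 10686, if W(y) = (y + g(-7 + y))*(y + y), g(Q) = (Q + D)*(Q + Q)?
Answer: -43844064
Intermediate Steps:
g(Q) = 2*Q*(4 + Q) (g(Q) = (Q + 4)*(Q + Q) = (4 + Q)*(2*Q) = 2*Q*(4 + Q))
W(y) = 2*y*(y + 2*(-7 + y)*(-3 + y)) (W(y) = (y + 2*(-7 + y)*(4 + (-7 + y)))*(y + y) = (y + 2*(-7 + y)*(-3 + y))*(2*y) = 2*y*(y + 2*(-7 + y)*(-3 + y)))
W(-219) + 10686 = 2*(-219)*(-219 + 2*(-7 - 219)*(-3 - 219)) + 10686 = 2*(-219)*(-219 + 2*(-226)*(-222)) + 10686 = 2*(-219)*(-219 + 100344) + 10686 = 2*(-219)*100125 + 10686 = -43854750 + 10686 = -43844064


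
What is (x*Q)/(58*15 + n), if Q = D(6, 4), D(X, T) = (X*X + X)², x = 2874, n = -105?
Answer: 563304/85 ≈ 6627.1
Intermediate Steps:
D(X, T) = (X + X²)² (D(X, T) = (X² + X)² = (X + X²)²)
Q = 1764 (Q = 6²*(1 + 6)² = 36*7² = 36*49 = 1764)
(x*Q)/(58*15 + n) = (2874*1764)/(58*15 - 105) = 5069736/(870 - 105) = 5069736/765 = 5069736*(1/765) = 563304/85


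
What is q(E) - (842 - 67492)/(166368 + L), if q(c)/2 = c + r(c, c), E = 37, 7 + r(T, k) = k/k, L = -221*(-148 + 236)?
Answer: 917569/14692 ≈ 62.454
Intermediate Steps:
L = -19448 (L = -221*88 = -19448)
r(T, k) = -6 (r(T, k) = -7 + k/k = -7 + 1 = -6)
q(c) = -12 + 2*c (q(c) = 2*(c - 6) = 2*(-6 + c) = -12 + 2*c)
q(E) - (842 - 67492)/(166368 + L) = (-12 + 2*37) - (842 - 67492)/(166368 - 19448) = (-12 + 74) - (-66650)/146920 = 62 - (-66650)/146920 = 62 - 1*(-6665/14692) = 62 + 6665/14692 = 917569/14692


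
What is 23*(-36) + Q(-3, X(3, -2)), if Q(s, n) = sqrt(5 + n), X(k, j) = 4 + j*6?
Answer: -828 + I*sqrt(3) ≈ -828.0 + 1.732*I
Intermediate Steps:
X(k, j) = 4 + 6*j
23*(-36) + Q(-3, X(3, -2)) = 23*(-36) + sqrt(5 + (4 + 6*(-2))) = -828 + sqrt(5 + (4 - 12)) = -828 + sqrt(5 - 8) = -828 + sqrt(-3) = -828 + I*sqrt(3)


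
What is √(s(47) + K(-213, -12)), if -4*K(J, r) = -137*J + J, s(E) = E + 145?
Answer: 5*I*√282 ≈ 83.964*I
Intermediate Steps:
s(E) = 145 + E
K(J, r) = 34*J (K(J, r) = -(-137*J + J)/4 = -(-34)*J = 34*J)
√(s(47) + K(-213, -12)) = √((145 + 47) + 34*(-213)) = √(192 - 7242) = √(-7050) = 5*I*√282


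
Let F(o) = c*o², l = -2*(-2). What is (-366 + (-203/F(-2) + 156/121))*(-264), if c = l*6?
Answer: 4261043/44 ≈ 96842.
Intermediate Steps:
l = 4
c = 24 (c = 4*6 = 24)
F(o) = 24*o²
(-366 + (-203/F(-2) + 156/121))*(-264) = (-366 + (-203/(24*(-2)²) + 156/121))*(-264) = (-366 + (-203/(24*4) + 156*(1/121)))*(-264) = (-366 + (-203/96 + 156/121))*(-264) = (-366 - 9587/11616)*(-264) = -4261043/11616*(-264) = 4261043/44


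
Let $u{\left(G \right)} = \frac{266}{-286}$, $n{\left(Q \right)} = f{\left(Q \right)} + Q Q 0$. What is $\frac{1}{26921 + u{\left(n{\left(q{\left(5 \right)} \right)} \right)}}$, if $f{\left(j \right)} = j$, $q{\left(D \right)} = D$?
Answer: $\frac{143}{3849570} \approx 3.7147 \cdot 10^{-5}$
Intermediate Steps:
$n{\left(Q \right)} = Q$ ($n{\left(Q \right)} = Q + Q Q 0 = Q + Q^{2} \cdot 0 = Q + 0 = Q$)
$u{\left(G \right)} = - \frac{133}{143}$ ($u{\left(G \right)} = 266 \left(- \frac{1}{286}\right) = - \frac{133}{143}$)
$\frac{1}{26921 + u{\left(n{\left(q{\left(5 \right)} \right)} \right)}} = \frac{1}{26921 - \frac{133}{143}} = \frac{1}{\frac{3849570}{143}} = \frac{143}{3849570}$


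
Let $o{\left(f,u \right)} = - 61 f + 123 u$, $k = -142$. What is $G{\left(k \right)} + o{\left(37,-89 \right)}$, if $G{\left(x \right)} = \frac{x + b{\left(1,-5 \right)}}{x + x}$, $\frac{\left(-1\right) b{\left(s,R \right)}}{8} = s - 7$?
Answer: $- \frac{1874921}{142} \approx -13204.0$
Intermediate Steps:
$b{\left(s,R \right)} = 56 - 8 s$ ($b{\left(s,R \right)} = - 8 \left(s - 7\right) = - 8 \left(-7 + s\right) = 56 - 8 s$)
$G{\left(x \right)} = \frac{48 + x}{2 x}$ ($G{\left(x \right)} = \frac{x + \left(56 - 8\right)}{x + x} = \frac{x + \left(56 - 8\right)}{2 x} = \left(x + 48\right) \frac{1}{2 x} = \left(48 + x\right) \frac{1}{2 x} = \frac{48 + x}{2 x}$)
$G{\left(k \right)} + o{\left(37,-89 \right)} = \frac{48 - 142}{2 \left(-142\right)} + \left(\left(-61\right) 37 + 123 \left(-89\right)\right) = \frac{1}{2} \left(- \frac{1}{142}\right) \left(-94\right) - 13204 = \frac{47}{142} - 13204 = - \frac{1874921}{142}$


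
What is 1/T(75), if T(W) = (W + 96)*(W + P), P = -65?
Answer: 1/1710 ≈ 0.00058480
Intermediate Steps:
T(W) = (-65 + W)*(96 + W) (T(W) = (W + 96)*(W - 65) = (96 + W)*(-65 + W) = (-65 + W)*(96 + W))
1/T(75) = 1/(-6240 + 75² + 31*75) = 1/(-6240 + 5625 + 2325) = 1/1710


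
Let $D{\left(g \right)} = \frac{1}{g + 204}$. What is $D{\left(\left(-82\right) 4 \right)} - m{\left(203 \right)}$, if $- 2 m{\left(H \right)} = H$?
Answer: $\frac{12585}{124} \approx 101.49$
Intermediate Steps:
$m{\left(H \right)} = - \frac{H}{2}$
$D{\left(g \right)} = \frac{1}{204 + g}$
$D{\left(\left(-82\right) 4 \right)} - m{\left(203 \right)} = \frac{1}{204 - 328} - \left(- \frac{1}{2}\right) 203 = \frac{1}{204 - 328} - - \frac{203}{2} = \frac{1}{-124} + \frac{203}{2} = - \frac{1}{124} + \frac{203}{2} = \frac{12585}{124}$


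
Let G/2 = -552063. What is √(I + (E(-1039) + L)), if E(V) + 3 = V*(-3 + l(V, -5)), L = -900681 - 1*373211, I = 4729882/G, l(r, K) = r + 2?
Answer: I*√58924701039689898/552063 ≈ 439.7*I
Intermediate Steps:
G = -1104126 (G = 2*(-552063) = -1104126)
l(r, K) = 2 + r
I = -2364941/552063 (I = 4729882/(-1104126) = 4729882*(-1/1104126) = -2364941/552063 ≈ -4.2838)
L = -1273892 (L = -900681 - 373211 = -1273892)
E(V) = -3 + V*(-1 + V) (E(V) = -3 + V*(-3 + (2 + V)) = -3 + V*(-1 + V))
√(I + (E(-1039) + L)) = √(-2364941/552063 + ((-3 + (-1039)² - 1*(-1039)) - 1273892)) = √(-2364941/552063 + ((-3 + 1079521 + 1039) - 1273892)) = √(-2364941/552063 + (1080557 - 1273892)) = √(-2364941/552063 - 193335) = √(-106735465046/552063) = I*√58924701039689898/552063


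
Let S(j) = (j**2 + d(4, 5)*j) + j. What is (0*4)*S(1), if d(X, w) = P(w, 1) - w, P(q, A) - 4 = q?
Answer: 0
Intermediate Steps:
P(q, A) = 4 + q
d(X, w) = 4 (d(X, w) = (4 + w) - w = 4)
S(j) = j**2 + 5*j (S(j) = (j**2 + 4*j) + j = j**2 + 5*j)
(0*4)*S(1) = (0*4)*(1*(5 + 1)) = 0*(1*6) = 0*6 = 0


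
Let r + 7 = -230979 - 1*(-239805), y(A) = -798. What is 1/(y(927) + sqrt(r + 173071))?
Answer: -133/75819 - sqrt(20210)/151638 ≈ -0.0026917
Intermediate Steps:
r = 8819 (r = -7 + (-230979 - 1*(-239805)) = -7 + (-230979 + 239805) = -7 + 8826 = 8819)
1/(y(927) + sqrt(r + 173071)) = 1/(-798 + sqrt(8819 + 173071)) = 1/(-798 + sqrt(181890)) = 1/(-798 + 3*sqrt(20210))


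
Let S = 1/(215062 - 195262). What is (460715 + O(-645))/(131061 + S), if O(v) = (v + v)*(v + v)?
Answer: 42071337000/2595007801 ≈ 16.212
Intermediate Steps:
O(v) = 4*v**2 (O(v) = (2*v)*(2*v) = 4*v**2)
S = 1/19800 ≈ 5.0505e-5
(460715 + O(-645))/(131061 + S) = (460715 + 4*(-645)**2)/(131061 + 1/19800) = (460715 + 4*416025)/(2595007801/19800) = (460715 + 1664100)*(19800/2595007801) = 2124815*(19800/2595007801) = 42071337000/2595007801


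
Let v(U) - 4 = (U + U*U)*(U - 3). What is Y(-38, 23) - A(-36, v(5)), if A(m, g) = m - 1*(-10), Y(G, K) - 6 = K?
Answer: 55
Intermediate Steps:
Y(G, K) = 6 + K
v(U) = 4 + (-3 + U)*(U + U²) (v(U) = 4 + (U + U*U)*(U - 3) = 4 + (U + U²)*(-3 + U) = 4 + (-3 + U)*(U + U²))
A(m, g) = 10 + m (A(m, g) = m + 10 = 10 + m)
Y(-38, 23) - A(-36, v(5)) = (6 + 23) - (10 - 36) = 29 - 1*(-26) = 29 + 26 = 55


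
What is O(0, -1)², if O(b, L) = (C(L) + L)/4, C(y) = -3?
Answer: 1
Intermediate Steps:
O(b, L) = -¾ + L/4 (O(b, L) = (-3 + L)/4 = -¾ + L/4)
O(0, -1)² = (-¾ + (¼)*(-1))² = (-¾ - ¼)² = (-1)² = 1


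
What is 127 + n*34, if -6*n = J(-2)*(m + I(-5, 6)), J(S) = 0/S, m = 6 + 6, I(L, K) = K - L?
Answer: 127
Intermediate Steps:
m = 12
J(S) = 0
n = 0 (n = -0*(12 + (6 - 1*(-5))) = -0*(12 + (6 + 5)) = -0*(12 + 11) = -0*23 = -1/6*0 = 0)
127 + n*34 = 127 + 0*34 = 127 + 0 = 127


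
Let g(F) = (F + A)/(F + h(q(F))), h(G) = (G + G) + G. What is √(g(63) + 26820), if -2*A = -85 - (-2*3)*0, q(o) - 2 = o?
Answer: √1785273699/258 ≈ 163.77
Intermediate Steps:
q(o) = 2 + o
h(G) = 3*G (h(G) = 2*G + G = 3*G)
A = 85/2 (A = -(-85 - (-2*3)*0)/2 = -(-85 - (-6)*0)/2 = -(-85 - 1*0)/2 = -(-85 + 0)/2 = -½*(-85) = 85/2 ≈ 42.500)
g(F) = (85/2 + F)/(6 + 4*F) (g(F) = (F + 85/2)/(F + 3*(2 + F)) = (85/2 + F)/(F + (6 + 3*F)) = (85/2 + F)/(6 + 4*F))
√(g(63) + 26820) = √((85 + 2*63)/(4*(3 + 2*63)) + 26820) = √((85 + 126)/(4*(3 + 126)) + 26820) = √((¼)*211/129 + 26820) = √((¼)*(1/129)*211 + 26820) = √(211/516 + 26820) = √(13839331/516) = √1785273699/258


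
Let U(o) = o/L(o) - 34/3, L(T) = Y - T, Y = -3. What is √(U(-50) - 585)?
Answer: I*√11876853/141 ≈ 24.442*I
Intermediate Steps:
L(T) = -3 - T
U(o) = -34/3 + o/(-3 - o) (U(o) = o/(-3 - o) - 34/3 = -34/3 + o/(-3 - o))
√(U(-50) - 585) = √((-102 - 37*(-50))/(3*(3 - 50)) - 585) = √((⅓)*(-102 + 1850)/(-47) - 585) = √((⅓)*(-1/47)*1748 - 585) = √(-1748/141 - 585) = √(-84233/141) = I*√11876853/141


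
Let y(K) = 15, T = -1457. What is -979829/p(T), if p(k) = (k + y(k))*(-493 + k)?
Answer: -979829/2811900 ≈ -0.34846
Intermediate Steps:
p(k) = (-493 + k)*(15 + k) (p(k) = (k + 15)*(-493 + k) = (15 + k)*(-493 + k) = (-493 + k)*(15 + k))
-979829/p(T) = -979829/(-7395 + (-1457)² - 478*(-1457)) = -979829/(-7395 + 2122849 + 696446) = -979829/2811900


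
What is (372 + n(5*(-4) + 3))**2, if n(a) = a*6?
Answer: 72900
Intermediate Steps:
n(a) = 6*a
(372 + n(5*(-4) + 3))**2 = (372 + 6*(5*(-4) + 3))**2 = (372 + 6*(-20 + 3))**2 = (372 + 6*(-17))**2 = (372 - 102)**2 = 270**2 = 72900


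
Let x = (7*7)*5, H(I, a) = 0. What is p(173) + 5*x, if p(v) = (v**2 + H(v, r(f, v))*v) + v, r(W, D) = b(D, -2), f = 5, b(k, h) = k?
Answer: 31327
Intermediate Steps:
r(W, D) = D
x = 245 (x = 49*5 = 245)
p(v) = v + v**2 (p(v) = (v**2 + 0*v) + v = (v**2 + 0) + v = v**2 + v = v + v**2)
p(173) + 5*x = 173*(1 + 173) + 5*245 = 173*174 + 1225 = 30102 + 1225 = 31327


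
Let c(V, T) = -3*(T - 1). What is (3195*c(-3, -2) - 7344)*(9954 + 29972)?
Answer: 854855586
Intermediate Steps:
c(V, T) = 3 - 3*T (c(V, T) = -3*(-1 + T) = 3 - 3*T)
(3195*c(-3, -2) - 7344)*(9954 + 29972) = (3195*(3 - 3*(-2)) - 7344)*(9954 + 29972) = (3195*(3 + 6) - 7344)*39926 = (3195*9 - 7344)*39926 = (28755 - 7344)*39926 = 21411*39926 = 854855586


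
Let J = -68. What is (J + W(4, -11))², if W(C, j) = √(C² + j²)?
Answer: (68 - √137)² ≈ 3169.2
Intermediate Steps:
(J + W(4, -11))² = (-68 + √(4² + (-11)²))² = (-68 + √(16 + 121))² = (-68 + √137)²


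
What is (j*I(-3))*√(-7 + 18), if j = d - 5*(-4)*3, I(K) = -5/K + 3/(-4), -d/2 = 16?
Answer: 77*√11/3 ≈ 85.127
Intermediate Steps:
d = -32 (d = -2*16 = -32)
I(K) = -¾ - 5/K (I(K) = -5/K + 3*(-¼) = -5/K - ¾ = -¾ - 5/K)
j = 28 (j = -32 - 5*(-4)*3 = -32 - (-20)*3 = -32 - 1*(-60) = -32 + 60 = 28)
(j*I(-3))*√(-7 + 18) = (28*(-¾ - 5/(-3)))*√(-7 + 18) = (28*(-¾ - 5*(-⅓)))*√11 = (28*(-¾ + 5/3))*√11 = (28*(11/12))*√11 = 77*√11/3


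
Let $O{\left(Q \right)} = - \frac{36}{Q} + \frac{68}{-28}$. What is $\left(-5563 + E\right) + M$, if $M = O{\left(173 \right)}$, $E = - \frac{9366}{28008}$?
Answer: $- \frac{31464145019}{5652948} \approx -5566.0$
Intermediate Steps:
$E = - \frac{1561}{4668}$ ($E = \left(-9366\right) \frac{1}{28008} = - \frac{1561}{4668} \approx -0.3344$)
$O{\left(Q \right)} = - \frac{17}{7} - \frac{36}{Q}$ ($O{\left(Q \right)} = - \frac{36}{Q} + 68 \left(- \frac{1}{28}\right) = - \frac{36}{Q} - \frac{17}{7} = - \frac{17}{7} - \frac{36}{Q}$)
$M = - \frac{3193}{1211}$ ($M = - \frac{17}{7} - \frac{36}{173} = - \frac{3193}{1211} \approx -2.6367$)
$\left(-5563 + E\right) + M = \left(-5563 - \frac{1561}{4668}\right) - \frac{3193}{1211} = - \frac{25969645}{4668} - \frac{3193}{1211} = - \frac{31464145019}{5652948}$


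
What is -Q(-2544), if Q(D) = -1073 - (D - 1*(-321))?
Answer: -1150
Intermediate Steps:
Q(D) = -1394 - D (Q(D) = -1073 - (D + 321) = -1073 - (321 + D) = -1073 + (-321 - D) = -1394 - D)
-Q(-2544) = -(-1394 - 1*(-2544)) = -(-1394 + 2544) = -1*1150 = -1150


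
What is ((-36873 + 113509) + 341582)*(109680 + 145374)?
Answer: 106668173772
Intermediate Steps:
((-36873 + 113509) + 341582)*(109680 + 145374) = (76636 + 341582)*255054 = 418218*255054 = 106668173772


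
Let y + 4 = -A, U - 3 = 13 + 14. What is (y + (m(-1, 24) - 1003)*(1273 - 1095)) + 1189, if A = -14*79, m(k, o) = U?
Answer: -170903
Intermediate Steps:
U = 30 (U = 3 + (13 + 14) = 3 + 27 = 30)
m(k, o) = 30
A = -1106
y = 1102 (y = -4 - 1*(-1106) = -4 + 1106 = 1102)
(y + (m(-1, 24) - 1003)*(1273 - 1095)) + 1189 = (1102 + (30 - 1003)*(1273 - 1095)) + 1189 = (1102 - 973*178) + 1189 = (1102 - 173194) + 1189 = -172092 + 1189 = -170903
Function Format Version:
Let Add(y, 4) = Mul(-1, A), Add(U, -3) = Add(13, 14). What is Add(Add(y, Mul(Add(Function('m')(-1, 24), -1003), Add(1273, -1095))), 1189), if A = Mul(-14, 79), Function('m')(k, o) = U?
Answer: -170903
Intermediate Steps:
U = 30 (U = Add(3, Add(13, 14)) = Add(3, 27) = 30)
Function('m')(k, o) = 30
A = -1106
y = 1102 (y = Add(-4, Mul(-1, -1106)) = Add(-4, 1106) = 1102)
Add(Add(y, Mul(Add(Function('m')(-1, 24), -1003), Add(1273, -1095))), 1189) = Add(Add(1102, Mul(Add(30, -1003), Add(1273, -1095))), 1189) = Add(Add(1102, Mul(-973, 178)), 1189) = Add(Add(1102, -173194), 1189) = Add(-172092, 1189) = -170903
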